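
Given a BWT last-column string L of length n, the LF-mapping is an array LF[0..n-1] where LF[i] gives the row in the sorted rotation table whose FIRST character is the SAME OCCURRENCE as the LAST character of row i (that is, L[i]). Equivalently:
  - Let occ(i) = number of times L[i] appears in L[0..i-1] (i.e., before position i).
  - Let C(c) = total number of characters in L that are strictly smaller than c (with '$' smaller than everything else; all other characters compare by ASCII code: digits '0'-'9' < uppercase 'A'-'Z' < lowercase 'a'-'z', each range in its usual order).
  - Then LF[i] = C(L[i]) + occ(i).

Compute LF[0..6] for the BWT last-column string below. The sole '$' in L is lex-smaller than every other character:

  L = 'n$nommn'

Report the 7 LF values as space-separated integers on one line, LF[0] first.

Answer: 3 0 4 6 1 2 5

Derivation:
Char counts: '$':1, 'm':2, 'n':3, 'o':1
C (first-col start): C('$')=0, C('m')=1, C('n')=3, C('o')=6
L[0]='n': occ=0, LF[0]=C('n')+0=3+0=3
L[1]='$': occ=0, LF[1]=C('$')+0=0+0=0
L[2]='n': occ=1, LF[2]=C('n')+1=3+1=4
L[3]='o': occ=0, LF[3]=C('o')+0=6+0=6
L[4]='m': occ=0, LF[4]=C('m')+0=1+0=1
L[5]='m': occ=1, LF[5]=C('m')+1=1+1=2
L[6]='n': occ=2, LF[6]=C('n')+2=3+2=5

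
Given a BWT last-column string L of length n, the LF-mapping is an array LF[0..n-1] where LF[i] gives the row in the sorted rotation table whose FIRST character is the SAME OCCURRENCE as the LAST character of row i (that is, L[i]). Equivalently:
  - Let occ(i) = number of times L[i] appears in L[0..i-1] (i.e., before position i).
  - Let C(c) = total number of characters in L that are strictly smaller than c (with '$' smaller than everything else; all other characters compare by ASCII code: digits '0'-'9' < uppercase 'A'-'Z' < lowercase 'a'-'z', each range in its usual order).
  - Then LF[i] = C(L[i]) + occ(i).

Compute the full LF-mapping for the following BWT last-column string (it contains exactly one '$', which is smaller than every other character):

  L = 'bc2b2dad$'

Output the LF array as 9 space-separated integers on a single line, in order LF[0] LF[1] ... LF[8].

Answer: 4 6 1 5 2 7 3 8 0

Derivation:
Char counts: '$':1, '2':2, 'a':1, 'b':2, 'c':1, 'd':2
C (first-col start): C('$')=0, C('2')=1, C('a')=3, C('b')=4, C('c')=6, C('d')=7
L[0]='b': occ=0, LF[0]=C('b')+0=4+0=4
L[1]='c': occ=0, LF[1]=C('c')+0=6+0=6
L[2]='2': occ=0, LF[2]=C('2')+0=1+0=1
L[3]='b': occ=1, LF[3]=C('b')+1=4+1=5
L[4]='2': occ=1, LF[4]=C('2')+1=1+1=2
L[5]='d': occ=0, LF[5]=C('d')+0=7+0=7
L[6]='a': occ=0, LF[6]=C('a')+0=3+0=3
L[7]='d': occ=1, LF[7]=C('d')+1=7+1=8
L[8]='$': occ=0, LF[8]=C('$')+0=0+0=0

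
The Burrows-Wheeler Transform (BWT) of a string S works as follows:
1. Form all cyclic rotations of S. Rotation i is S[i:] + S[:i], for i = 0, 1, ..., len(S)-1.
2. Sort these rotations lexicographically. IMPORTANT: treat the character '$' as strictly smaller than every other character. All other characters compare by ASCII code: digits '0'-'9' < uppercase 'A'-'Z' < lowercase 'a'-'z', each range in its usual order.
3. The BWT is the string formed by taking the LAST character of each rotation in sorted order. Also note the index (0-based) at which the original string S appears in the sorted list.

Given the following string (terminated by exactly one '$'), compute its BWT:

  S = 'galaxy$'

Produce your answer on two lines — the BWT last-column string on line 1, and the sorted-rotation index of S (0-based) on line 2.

Answer: ygl$aax
3

Derivation:
All 7 rotations (rotation i = S[i:]+S[:i]):
  rot[0] = galaxy$
  rot[1] = alaxy$g
  rot[2] = laxy$ga
  rot[3] = axy$gal
  rot[4] = xy$gala
  rot[5] = y$galax
  rot[6] = $galaxy
Sorted (with $ < everything):
  sorted[0] = $galaxy  (last char: 'y')
  sorted[1] = alaxy$g  (last char: 'g')
  sorted[2] = axy$gal  (last char: 'l')
  sorted[3] = galaxy$  (last char: '$')
  sorted[4] = laxy$ga  (last char: 'a')
  sorted[5] = xy$gala  (last char: 'a')
  sorted[6] = y$galax  (last char: 'x')
Last column: ygl$aax
Original string S is at sorted index 3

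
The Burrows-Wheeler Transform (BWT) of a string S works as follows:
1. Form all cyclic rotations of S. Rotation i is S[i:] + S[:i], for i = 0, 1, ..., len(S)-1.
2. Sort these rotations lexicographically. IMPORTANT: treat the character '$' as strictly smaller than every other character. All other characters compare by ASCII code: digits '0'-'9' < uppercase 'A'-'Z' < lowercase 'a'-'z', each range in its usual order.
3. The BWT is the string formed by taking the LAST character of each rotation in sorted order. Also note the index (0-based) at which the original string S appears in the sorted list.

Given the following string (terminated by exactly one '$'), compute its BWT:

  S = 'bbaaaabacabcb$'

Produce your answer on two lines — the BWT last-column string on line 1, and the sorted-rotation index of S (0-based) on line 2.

All 14 rotations (rotation i = S[i:]+S[:i]):
  rot[0] = bbaaaabacabcb$
  rot[1] = baaaabacabcb$b
  rot[2] = aaaabacabcb$bb
  rot[3] = aaabacabcb$bba
  rot[4] = aabacabcb$bbaa
  rot[5] = abacabcb$bbaaa
  rot[6] = bacabcb$bbaaaa
  rot[7] = acabcb$bbaaaab
  rot[8] = cabcb$bbaaaaba
  rot[9] = abcb$bbaaaabac
  rot[10] = bcb$bbaaaabaca
  rot[11] = cb$bbaaaabacab
  rot[12] = b$bbaaaabacabc
  rot[13] = $bbaaaabacabcb
Sorted (with $ < everything):
  sorted[0] = $bbaaaabacabcb  (last char: 'b')
  sorted[1] = aaaabacabcb$bb  (last char: 'b')
  sorted[2] = aaabacabcb$bba  (last char: 'a')
  sorted[3] = aabacabcb$bbaa  (last char: 'a')
  sorted[4] = abacabcb$bbaaa  (last char: 'a')
  sorted[5] = abcb$bbaaaabac  (last char: 'c')
  sorted[6] = acabcb$bbaaaab  (last char: 'b')
  sorted[7] = b$bbaaaabacabc  (last char: 'c')
  sorted[8] = baaaabacabcb$b  (last char: 'b')
  sorted[9] = bacabcb$bbaaaa  (last char: 'a')
  sorted[10] = bbaaaabacabcb$  (last char: '$')
  sorted[11] = bcb$bbaaaabaca  (last char: 'a')
  sorted[12] = cabcb$bbaaaaba  (last char: 'a')
  sorted[13] = cb$bbaaaabacab  (last char: 'b')
Last column: bbaaacbcba$aab
Original string S is at sorted index 10

Answer: bbaaacbcba$aab
10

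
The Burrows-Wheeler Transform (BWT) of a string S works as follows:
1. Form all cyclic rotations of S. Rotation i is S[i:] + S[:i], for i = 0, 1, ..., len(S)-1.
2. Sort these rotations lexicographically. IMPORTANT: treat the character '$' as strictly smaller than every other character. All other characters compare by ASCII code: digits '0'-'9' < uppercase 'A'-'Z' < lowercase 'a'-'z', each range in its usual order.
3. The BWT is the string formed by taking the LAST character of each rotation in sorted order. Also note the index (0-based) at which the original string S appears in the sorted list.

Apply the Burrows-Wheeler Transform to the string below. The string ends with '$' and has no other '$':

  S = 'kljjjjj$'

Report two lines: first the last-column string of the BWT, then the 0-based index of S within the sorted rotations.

Answer: jjjjjl$k
6

Derivation:
All 8 rotations (rotation i = S[i:]+S[:i]):
  rot[0] = kljjjjj$
  rot[1] = ljjjjj$k
  rot[2] = jjjjj$kl
  rot[3] = jjjj$klj
  rot[4] = jjj$kljj
  rot[5] = jj$kljjj
  rot[6] = j$kljjjj
  rot[7] = $kljjjjj
Sorted (with $ < everything):
  sorted[0] = $kljjjjj  (last char: 'j')
  sorted[1] = j$kljjjj  (last char: 'j')
  sorted[2] = jj$kljjj  (last char: 'j')
  sorted[3] = jjj$kljj  (last char: 'j')
  sorted[4] = jjjj$klj  (last char: 'j')
  sorted[5] = jjjjj$kl  (last char: 'l')
  sorted[6] = kljjjjj$  (last char: '$')
  sorted[7] = ljjjjj$k  (last char: 'k')
Last column: jjjjjl$k
Original string S is at sorted index 6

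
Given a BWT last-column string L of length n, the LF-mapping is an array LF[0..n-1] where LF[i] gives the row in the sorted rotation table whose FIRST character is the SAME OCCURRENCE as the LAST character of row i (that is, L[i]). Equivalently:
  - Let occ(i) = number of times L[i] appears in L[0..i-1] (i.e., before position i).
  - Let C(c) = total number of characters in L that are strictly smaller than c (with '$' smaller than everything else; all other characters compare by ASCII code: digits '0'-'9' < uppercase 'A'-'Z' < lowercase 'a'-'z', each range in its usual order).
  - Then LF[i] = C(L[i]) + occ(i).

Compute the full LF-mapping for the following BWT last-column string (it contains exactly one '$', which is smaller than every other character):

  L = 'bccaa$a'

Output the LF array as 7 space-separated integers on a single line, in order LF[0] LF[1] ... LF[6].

Char counts: '$':1, 'a':3, 'b':1, 'c':2
C (first-col start): C('$')=0, C('a')=1, C('b')=4, C('c')=5
L[0]='b': occ=0, LF[0]=C('b')+0=4+0=4
L[1]='c': occ=0, LF[1]=C('c')+0=5+0=5
L[2]='c': occ=1, LF[2]=C('c')+1=5+1=6
L[3]='a': occ=0, LF[3]=C('a')+0=1+0=1
L[4]='a': occ=1, LF[4]=C('a')+1=1+1=2
L[5]='$': occ=0, LF[5]=C('$')+0=0+0=0
L[6]='a': occ=2, LF[6]=C('a')+2=1+2=3

Answer: 4 5 6 1 2 0 3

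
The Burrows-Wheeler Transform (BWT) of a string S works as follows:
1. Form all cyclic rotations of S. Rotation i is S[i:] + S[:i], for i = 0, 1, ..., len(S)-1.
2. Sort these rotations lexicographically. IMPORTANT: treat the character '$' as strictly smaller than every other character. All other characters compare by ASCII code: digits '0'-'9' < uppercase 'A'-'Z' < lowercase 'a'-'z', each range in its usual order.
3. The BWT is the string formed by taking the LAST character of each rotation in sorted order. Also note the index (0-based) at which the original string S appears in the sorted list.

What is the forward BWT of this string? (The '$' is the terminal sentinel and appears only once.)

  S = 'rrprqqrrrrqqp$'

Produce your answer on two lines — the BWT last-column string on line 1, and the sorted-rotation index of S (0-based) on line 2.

Answer: pqrqrrqrrp$rrq
10

Derivation:
All 14 rotations (rotation i = S[i:]+S[:i]):
  rot[0] = rrprqqrrrrqqp$
  rot[1] = rprqqrrrrqqp$r
  rot[2] = prqqrrrrqqp$rr
  rot[3] = rqqrrrrqqp$rrp
  rot[4] = qqrrrrqqp$rrpr
  rot[5] = qrrrrqqp$rrprq
  rot[6] = rrrrqqp$rrprqq
  rot[7] = rrrqqp$rrprqqr
  rot[8] = rrqqp$rrprqqrr
  rot[9] = rqqp$rrprqqrrr
  rot[10] = qqp$rrprqqrrrr
  rot[11] = qp$rrprqqrrrrq
  rot[12] = p$rrprqqrrrrqq
  rot[13] = $rrprqqrrrrqqp
Sorted (with $ < everything):
  sorted[0] = $rrprqqrrrrqqp  (last char: 'p')
  sorted[1] = p$rrprqqrrrrqq  (last char: 'q')
  sorted[2] = prqqrrrrqqp$rr  (last char: 'r')
  sorted[3] = qp$rrprqqrrrrq  (last char: 'q')
  sorted[4] = qqp$rrprqqrrrr  (last char: 'r')
  sorted[5] = qqrrrrqqp$rrpr  (last char: 'r')
  sorted[6] = qrrrrqqp$rrprq  (last char: 'q')
  sorted[7] = rprqqrrrrqqp$r  (last char: 'r')
  sorted[8] = rqqp$rrprqqrrr  (last char: 'r')
  sorted[9] = rqqrrrrqqp$rrp  (last char: 'p')
  sorted[10] = rrprqqrrrrqqp$  (last char: '$')
  sorted[11] = rrqqp$rrprqqrr  (last char: 'r')
  sorted[12] = rrrqqp$rrprqqr  (last char: 'r')
  sorted[13] = rrrrqqp$rrprqq  (last char: 'q')
Last column: pqrqrrqrrp$rrq
Original string S is at sorted index 10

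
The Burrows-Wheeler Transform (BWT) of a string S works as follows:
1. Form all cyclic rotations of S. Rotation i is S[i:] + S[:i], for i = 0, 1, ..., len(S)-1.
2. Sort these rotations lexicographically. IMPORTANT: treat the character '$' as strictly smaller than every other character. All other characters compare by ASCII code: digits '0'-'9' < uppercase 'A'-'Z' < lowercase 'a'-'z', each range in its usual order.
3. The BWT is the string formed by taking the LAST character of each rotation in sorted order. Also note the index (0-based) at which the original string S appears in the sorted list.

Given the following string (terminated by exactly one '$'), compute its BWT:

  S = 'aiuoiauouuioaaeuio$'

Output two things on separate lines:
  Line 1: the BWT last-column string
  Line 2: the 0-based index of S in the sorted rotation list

All 19 rotations (rotation i = S[i:]+S[:i]):
  rot[0] = aiuoiauouuioaaeuio$
  rot[1] = iuoiauouuioaaeuio$a
  rot[2] = uoiauouuioaaeuio$ai
  rot[3] = oiauouuioaaeuio$aiu
  rot[4] = iauouuioaaeuio$aiuo
  rot[5] = auouuioaaeuio$aiuoi
  rot[6] = uouuioaaeuio$aiuoia
  rot[7] = ouuioaaeuio$aiuoiau
  rot[8] = uuioaaeuio$aiuoiauo
  rot[9] = uioaaeuio$aiuoiauou
  rot[10] = ioaaeuio$aiuoiauouu
  rot[11] = oaaeuio$aiuoiauouui
  rot[12] = aaeuio$aiuoiauouuio
  rot[13] = aeuio$aiuoiauouuioa
  rot[14] = euio$aiuoiauouuioaa
  rot[15] = uio$aiuoiauouuioaae
  rot[16] = io$aiuoiauouuioaaeu
  rot[17] = o$aiuoiauouuioaaeui
  rot[18] = $aiuoiauouuioaaeuio
Sorted (with $ < everything):
  sorted[0] = $aiuoiauouuioaaeuio  (last char: 'o')
  sorted[1] = aaeuio$aiuoiauouuio  (last char: 'o')
  sorted[2] = aeuio$aiuoiauouuioa  (last char: 'a')
  sorted[3] = aiuoiauouuioaaeuio$  (last char: '$')
  sorted[4] = auouuioaaeuio$aiuoi  (last char: 'i')
  sorted[5] = euio$aiuoiauouuioaa  (last char: 'a')
  sorted[6] = iauouuioaaeuio$aiuo  (last char: 'o')
  sorted[7] = io$aiuoiauouuioaaeu  (last char: 'u')
  sorted[8] = ioaaeuio$aiuoiauouu  (last char: 'u')
  sorted[9] = iuoiauouuioaaeuio$a  (last char: 'a')
  sorted[10] = o$aiuoiauouuioaaeui  (last char: 'i')
  sorted[11] = oaaeuio$aiuoiauouui  (last char: 'i')
  sorted[12] = oiauouuioaaeuio$aiu  (last char: 'u')
  sorted[13] = ouuioaaeuio$aiuoiau  (last char: 'u')
  sorted[14] = uio$aiuoiauouuioaae  (last char: 'e')
  sorted[15] = uioaaeuio$aiuoiauou  (last char: 'u')
  sorted[16] = uoiauouuioaaeuio$ai  (last char: 'i')
  sorted[17] = uouuioaaeuio$aiuoia  (last char: 'a')
  sorted[18] = uuioaaeuio$aiuoiauo  (last char: 'o')
Last column: ooa$iaouuaiiuueuiao
Original string S is at sorted index 3

Answer: ooa$iaouuaiiuueuiao
3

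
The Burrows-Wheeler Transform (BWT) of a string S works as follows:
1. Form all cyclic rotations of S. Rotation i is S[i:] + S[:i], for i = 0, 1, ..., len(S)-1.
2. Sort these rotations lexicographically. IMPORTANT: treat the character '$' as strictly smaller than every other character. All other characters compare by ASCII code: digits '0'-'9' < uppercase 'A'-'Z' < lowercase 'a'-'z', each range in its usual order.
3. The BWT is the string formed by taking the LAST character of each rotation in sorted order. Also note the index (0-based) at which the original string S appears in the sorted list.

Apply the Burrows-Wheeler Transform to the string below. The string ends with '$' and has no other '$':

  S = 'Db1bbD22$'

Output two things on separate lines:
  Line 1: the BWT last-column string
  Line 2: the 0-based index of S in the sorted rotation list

All 9 rotations (rotation i = S[i:]+S[:i]):
  rot[0] = Db1bbD22$
  rot[1] = b1bbD22$D
  rot[2] = 1bbD22$Db
  rot[3] = bbD22$Db1
  rot[4] = bD22$Db1b
  rot[5] = D22$Db1bb
  rot[6] = 22$Db1bbD
  rot[7] = 2$Db1bbD2
  rot[8] = $Db1bbD22
Sorted (with $ < everything):
  sorted[0] = $Db1bbD22  (last char: '2')
  sorted[1] = 1bbD22$Db  (last char: 'b')
  sorted[2] = 2$Db1bbD2  (last char: '2')
  sorted[3] = 22$Db1bbD  (last char: 'D')
  sorted[4] = D22$Db1bb  (last char: 'b')
  sorted[5] = Db1bbD22$  (last char: '$')
  sorted[6] = b1bbD22$D  (last char: 'D')
  sorted[7] = bD22$Db1b  (last char: 'b')
  sorted[8] = bbD22$Db1  (last char: '1')
Last column: 2b2Db$Db1
Original string S is at sorted index 5

Answer: 2b2Db$Db1
5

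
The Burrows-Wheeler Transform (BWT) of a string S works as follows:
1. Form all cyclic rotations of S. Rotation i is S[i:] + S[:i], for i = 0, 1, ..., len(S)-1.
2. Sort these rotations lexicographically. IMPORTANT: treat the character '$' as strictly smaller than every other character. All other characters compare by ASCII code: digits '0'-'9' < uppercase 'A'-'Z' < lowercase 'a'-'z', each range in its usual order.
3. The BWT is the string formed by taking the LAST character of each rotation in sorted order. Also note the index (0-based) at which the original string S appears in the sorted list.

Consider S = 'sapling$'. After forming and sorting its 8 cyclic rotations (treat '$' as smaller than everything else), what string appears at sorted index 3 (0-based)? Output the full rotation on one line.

Answer: ing$sapl

Derivation:
All 8 rotations (rotation i = S[i:]+S[:i]):
  rot[0] = sapling$
  rot[1] = apling$s
  rot[2] = pling$sa
  rot[3] = ling$sap
  rot[4] = ing$sapl
  rot[5] = ng$sapli
  rot[6] = g$saplin
  rot[7] = $sapling
Sorted (with $ < everything):
  sorted[0] = $sapling
  sorted[1] = apling$s
  sorted[2] = g$saplin
  sorted[3] = ing$sapl
  sorted[4] = ling$sap
  sorted[5] = ng$sapli
  sorted[6] = pling$sa
  sorted[7] = sapling$
sorted[3] = ing$sapl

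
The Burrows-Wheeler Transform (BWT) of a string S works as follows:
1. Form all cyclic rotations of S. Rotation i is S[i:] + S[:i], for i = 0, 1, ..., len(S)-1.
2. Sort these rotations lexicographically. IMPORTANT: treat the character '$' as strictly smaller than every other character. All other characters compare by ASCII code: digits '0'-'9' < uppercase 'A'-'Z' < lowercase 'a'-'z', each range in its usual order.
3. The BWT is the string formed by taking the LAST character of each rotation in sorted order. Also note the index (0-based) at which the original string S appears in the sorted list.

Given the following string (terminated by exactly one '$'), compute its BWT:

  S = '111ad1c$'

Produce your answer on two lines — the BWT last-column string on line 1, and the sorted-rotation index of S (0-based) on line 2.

All 8 rotations (rotation i = S[i:]+S[:i]):
  rot[0] = 111ad1c$
  rot[1] = 11ad1c$1
  rot[2] = 1ad1c$11
  rot[3] = ad1c$111
  rot[4] = d1c$111a
  rot[5] = 1c$111ad
  rot[6] = c$111ad1
  rot[7] = $111ad1c
Sorted (with $ < everything):
  sorted[0] = $111ad1c  (last char: 'c')
  sorted[1] = 111ad1c$  (last char: '$')
  sorted[2] = 11ad1c$1  (last char: '1')
  sorted[3] = 1ad1c$11  (last char: '1')
  sorted[4] = 1c$111ad  (last char: 'd')
  sorted[5] = ad1c$111  (last char: '1')
  sorted[6] = c$111ad1  (last char: '1')
  sorted[7] = d1c$111a  (last char: 'a')
Last column: c$11d11a
Original string S is at sorted index 1

Answer: c$11d11a
1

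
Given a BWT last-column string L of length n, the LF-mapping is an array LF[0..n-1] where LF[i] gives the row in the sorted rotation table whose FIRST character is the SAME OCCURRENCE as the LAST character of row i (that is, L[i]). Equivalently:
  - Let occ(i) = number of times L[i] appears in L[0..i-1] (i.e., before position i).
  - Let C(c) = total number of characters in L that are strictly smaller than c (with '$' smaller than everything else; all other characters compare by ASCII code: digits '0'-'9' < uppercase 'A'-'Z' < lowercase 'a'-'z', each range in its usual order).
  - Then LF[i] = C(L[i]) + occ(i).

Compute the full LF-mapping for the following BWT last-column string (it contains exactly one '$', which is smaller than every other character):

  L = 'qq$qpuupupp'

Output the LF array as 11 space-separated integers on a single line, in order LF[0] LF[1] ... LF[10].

Answer: 5 6 0 7 1 8 9 2 10 3 4

Derivation:
Char counts: '$':1, 'p':4, 'q':3, 'u':3
C (first-col start): C('$')=0, C('p')=1, C('q')=5, C('u')=8
L[0]='q': occ=0, LF[0]=C('q')+0=5+0=5
L[1]='q': occ=1, LF[1]=C('q')+1=5+1=6
L[2]='$': occ=0, LF[2]=C('$')+0=0+0=0
L[3]='q': occ=2, LF[3]=C('q')+2=5+2=7
L[4]='p': occ=0, LF[4]=C('p')+0=1+0=1
L[5]='u': occ=0, LF[5]=C('u')+0=8+0=8
L[6]='u': occ=1, LF[6]=C('u')+1=8+1=9
L[7]='p': occ=1, LF[7]=C('p')+1=1+1=2
L[8]='u': occ=2, LF[8]=C('u')+2=8+2=10
L[9]='p': occ=2, LF[9]=C('p')+2=1+2=3
L[10]='p': occ=3, LF[10]=C('p')+3=1+3=4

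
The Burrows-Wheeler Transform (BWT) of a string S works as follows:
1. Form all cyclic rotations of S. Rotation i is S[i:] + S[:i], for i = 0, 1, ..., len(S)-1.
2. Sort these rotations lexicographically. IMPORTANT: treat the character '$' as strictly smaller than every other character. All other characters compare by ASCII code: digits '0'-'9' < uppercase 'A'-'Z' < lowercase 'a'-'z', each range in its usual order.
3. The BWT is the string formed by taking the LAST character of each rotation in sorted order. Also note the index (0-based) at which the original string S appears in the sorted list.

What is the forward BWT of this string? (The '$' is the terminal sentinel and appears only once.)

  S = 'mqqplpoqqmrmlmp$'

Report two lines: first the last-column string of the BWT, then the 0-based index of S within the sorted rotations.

All 16 rotations (rotation i = S[i:]+S[:i]):
  rot[0] = mqqplpoqqmrmlmp$
  rot[1] = qqplpoqqmrmlmp$m
  rot[2] = qplpoqqmrmlmp$mq
  rot[3] = plpoqqmrmlmp$mqq
  rot[4] = lpoqqmrmlmp$mqqp
  rot[5] = poqqmrmlmp$mqqpl
  rot[6] = oqqmrmlmp$mqqplp
  rot[7] = qqmrmlmp$mqqplpo
  rot[8] = qmrmlmp$mqqplpoq
  rot[9] = mrmlmp$mqqplpoqq
  rot[10] = rmlmp$mqqplpoqqm
  rot[11] = mlmp$mqqplpoqqmr
  rot[12] = lmp$mqqplpoqqmrm
  rot[13] = mp$mqqplpoqqmrml
  rot[14] = p$mqqplpoqqmrmlm
  rot[15] = $mqqplpoqqmrmlmp
Sorted (with $ < everything):
  sorted[0] = $mqqplpoqqmrmlmp  (last char: 'p')
  sorted[1] = lmp$mqqplpoqqmrm  (last char: 'm')
  sorted[2] = lpoqqmrmlmp$mqqp  (last char: 'p')
  sorted[3] = mlmp$mqqplpoqqmr  (last char: 'r')
  sorted[4] = mp$mqqplpoqqmrml  (last char: 'l')
  sorted[5] = mqqplpoqqmrmlmp$  (last char: '$')
  sorted[6] = mrmlmp$mqqplpoqq  (last char: 'q')
  sorted[7] = oqqmrmlmp$mqqplp  (last char: 'p')
  sorted[8] = p$mqqplpoqqmrmlm  (last char: 'm')
  sorted[9] = plpoqqmrmlmp$mqq  (last char: 'q')
  sorted[10] = poqqmrmlmp$mqqpl  (last char: 'l')
  sorted[11] = qmrmlmp$mqqplpoq  (last char: 'q')
  sorted[12] = qplpoqqmrmlmp$mq  (last char: 'q')
  sorted[13] = qqmrmlmp$mqqplpo  (last char: 'o')
  sorted[14] = qqplpoqqmrmlmp$m  (last char: 'm')
  sorted[15] = rmlmp$mqqplpoqqm  (last char: 'm')
Last column: pmprl$qpmqlqqomm
Original string S is at sorted index 5

Answer: pmprl$qpmqlqqomm
5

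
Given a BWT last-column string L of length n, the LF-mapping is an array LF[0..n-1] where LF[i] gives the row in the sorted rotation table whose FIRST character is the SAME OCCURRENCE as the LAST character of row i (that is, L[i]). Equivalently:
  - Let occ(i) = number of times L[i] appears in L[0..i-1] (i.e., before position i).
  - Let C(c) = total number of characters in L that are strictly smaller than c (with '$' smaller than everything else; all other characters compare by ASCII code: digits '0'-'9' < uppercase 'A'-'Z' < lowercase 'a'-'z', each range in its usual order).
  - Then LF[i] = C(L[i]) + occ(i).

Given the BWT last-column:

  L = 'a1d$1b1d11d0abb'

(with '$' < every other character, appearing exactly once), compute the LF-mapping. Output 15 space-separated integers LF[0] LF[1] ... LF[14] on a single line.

Char counts: '$':1, '0':1, '1':5, 'a':2, 'b':3, 'd':3
C (first-col start): C('$')=0, C('0')=1, C('1')=2, C('a')=7, C('b')=9, C('d')=12
L[0]='a': occ=0, LF[0]=C('a')+0=7+0=7
L[1]='1': occ=0, LF[1]=C('1')+0=2+0=2
L[2]='d': occ=0, LF[2]=C('d')+0=12+0=12
L[3]='$': occ=0, LF[3]=C('$')+0=0+0=0
L[4]='1': occ=1, LF[4]=C('1')+1=2+1=3
L[5]='b': occ=0, LF[5]=C('b')+0=9+0=9
L[6]='1': occ=2, LF[6]=C('1')+2=2+2=4
L[7]='d': occ=1, LF[7]=C('d')+1=12+1=13
L[8]='1': occ=3, LF[8]=C('1')+3=2+3=5
L[9]='1': occ=4, LF[9]=C('1')+4=2+4=6
L[10]='d': occ=2, LF[10]=C('d')+2=12+2=14
L[11]='0': occ=0, LF[11]=C('0')+0=1+0=1
L[12]='a': occ=1, LF[12]=C('a')+1=7+1=8
L[13]='b': occ=1, LF[13]=C('b')+1=9+1=10
L[14]='b': occ=2, LF[14]=C('b')+2=9+2=11

Answer: 7 2 12 0 3 9 4 13 5 6 14 1 8 10 11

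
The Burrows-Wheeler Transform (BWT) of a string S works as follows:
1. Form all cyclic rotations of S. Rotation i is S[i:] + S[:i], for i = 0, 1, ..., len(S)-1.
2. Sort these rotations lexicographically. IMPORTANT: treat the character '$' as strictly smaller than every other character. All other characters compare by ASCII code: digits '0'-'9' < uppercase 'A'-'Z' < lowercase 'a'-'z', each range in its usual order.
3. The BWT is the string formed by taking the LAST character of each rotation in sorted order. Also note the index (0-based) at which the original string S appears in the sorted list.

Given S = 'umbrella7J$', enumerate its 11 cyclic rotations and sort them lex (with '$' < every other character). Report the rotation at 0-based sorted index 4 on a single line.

All 11 rotations (rotation i = S[i:]+S[:i]):
  rot[0] = umbrella7J$
  rot[1] = mbrella7J$u
  rot[2] = brella7J$um
  rot[3] = rella7J$umb
  rot[4] = ella7J$umbr
  rot[5] = lla7J$umbre
  rot[6] = la7J$umbrel
  rot[7] = a7J$umbrell
  rot[8] = 7J$umbrella
  rot[9] = J$umbrella7
  rot[10] = $umbrella7J
Sorted (with $ < everything):
  sorted[0] = $umbrella7J
  sorted[1] = 7J$umbrella
  sorted[2] = J$umbrella7
  sorted[3] = a7J$umbrell
  sorted[4] = brella7J$um
  sorted[5] = ella7J$umbr
  sorted[6] = la7J$umbrel
  sorted[7] = lla7J$umbre
  sorted[8] = mbrella7J$u
  sorted[9] = rella7J$umb
  sorted[10] = umbrella7J$
sorted[4] = brella7J$um

Answer: brella7J$um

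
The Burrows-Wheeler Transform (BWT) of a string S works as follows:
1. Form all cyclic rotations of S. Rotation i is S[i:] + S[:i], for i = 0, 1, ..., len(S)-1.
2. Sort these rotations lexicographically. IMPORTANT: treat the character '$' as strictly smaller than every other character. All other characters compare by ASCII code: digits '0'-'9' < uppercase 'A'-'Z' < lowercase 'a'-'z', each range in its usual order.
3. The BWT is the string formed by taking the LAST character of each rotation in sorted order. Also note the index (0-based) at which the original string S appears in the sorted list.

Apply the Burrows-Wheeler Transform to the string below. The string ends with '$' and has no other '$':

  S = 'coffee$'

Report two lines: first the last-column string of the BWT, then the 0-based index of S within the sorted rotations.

Answer: e$effoc
1

Derivation:
All 7 rotations (rotation i = S[i:]+S[:i]):
  rot[0] = coffee$
  rot[1] = offee$c
  rot[2] = ffee$co
  rot[3] = fee$cof
  rot[4] = ee$coff
  rot[5] = e$coffe
  rot[6] = $coffee
Sorted (with $ < everything):
  sorted[0] = $coffee  (last char: 'e')
  sorted[1] = coffee$  (last char: '$')
  sorted[2] = e$coffe  (last char: 'e')
  sorted[3] = ee$coff  (last char: 'f')
  sorted[4] = fee$cof  (last char: 'f')
  sorted[5] = ffee$co  (last char: 'o')
  sorted[6] = offee$c  (last char: 'c')
Last column: e$effoc
Original string S is at sorted index 1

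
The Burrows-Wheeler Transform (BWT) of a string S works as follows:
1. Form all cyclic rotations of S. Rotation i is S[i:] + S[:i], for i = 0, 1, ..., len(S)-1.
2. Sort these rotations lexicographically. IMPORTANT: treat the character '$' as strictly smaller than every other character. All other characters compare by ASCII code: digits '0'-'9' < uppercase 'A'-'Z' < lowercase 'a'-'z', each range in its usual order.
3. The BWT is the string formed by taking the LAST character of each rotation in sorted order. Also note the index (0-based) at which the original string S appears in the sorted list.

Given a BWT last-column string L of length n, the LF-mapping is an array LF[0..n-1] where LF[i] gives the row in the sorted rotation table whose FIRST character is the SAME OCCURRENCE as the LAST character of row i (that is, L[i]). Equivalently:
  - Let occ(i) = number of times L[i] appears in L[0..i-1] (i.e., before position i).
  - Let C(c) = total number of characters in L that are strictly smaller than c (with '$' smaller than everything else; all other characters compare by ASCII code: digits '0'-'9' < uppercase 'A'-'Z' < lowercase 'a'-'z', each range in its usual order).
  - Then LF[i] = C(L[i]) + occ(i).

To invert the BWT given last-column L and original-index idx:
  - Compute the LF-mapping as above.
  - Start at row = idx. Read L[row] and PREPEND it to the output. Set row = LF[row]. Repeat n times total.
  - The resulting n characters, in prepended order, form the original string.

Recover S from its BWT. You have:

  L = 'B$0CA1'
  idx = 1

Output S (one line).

LF mapping: 4 0 1 5 3 2
Walk LF starting at row 1, prepending L[row]:
  step 1: row=1, L[1]='$', prepend. Next row=LF[1]=0
  step 2: row=0, L[0]='B', prepend. Next row=LF[0]=4
  step 3: row=4, L[4]='A', prepend. Next row=LF[4]=3
  step 4: row=3, L[3]='C', prepend. Next row=LF[3]=5
  step 5: row=5, L[5]='1', prepend. Next row=LF[5]=2
  step 6: row=2, L[2]='0', prepend. Next row=LF[2]=1
Reversed output: 01CAB$

Answer: 01CAB$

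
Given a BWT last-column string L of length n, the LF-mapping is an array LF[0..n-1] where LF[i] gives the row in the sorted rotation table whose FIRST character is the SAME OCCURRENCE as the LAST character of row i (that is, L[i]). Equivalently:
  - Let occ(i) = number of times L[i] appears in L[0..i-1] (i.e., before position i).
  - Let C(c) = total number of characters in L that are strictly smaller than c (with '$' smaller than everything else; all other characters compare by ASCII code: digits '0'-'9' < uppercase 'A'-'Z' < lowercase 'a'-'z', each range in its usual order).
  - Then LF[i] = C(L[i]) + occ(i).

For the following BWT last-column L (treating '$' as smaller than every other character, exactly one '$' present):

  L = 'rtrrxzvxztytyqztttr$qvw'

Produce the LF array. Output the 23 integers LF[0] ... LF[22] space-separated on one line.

Char counts: '$':1, 'q':2, 'r':4, 't':6, 'v':2, 'w':1, 'x':2, 'y':2, 'z':3
C (first-col start): C('$')=0, C('q')=1, C('r')=3, C('t')=7, C('v')=13, C('w')=15, C('x')=16, C('y')=18, C('z')=20
L[0]='r': occ=0, LF[0]=C('r')+0=3+0=3
L[1]='t': occ=0, LF[1]=C('t')+0=7+0=7
L[2]='r': occ=1, LF[2]=C('r')+1=3+1=4
L[3]='r': occ=2, LF[3]=C('r')+2=3+2=5
L[4]='x': occ=0, LF[4]=C('x')+0=16+0=16
L[5]='z': occ=0, LF[5]=C('z')+0=20+0=20
L[6]='v': occ=0, LF[6]=C('v')+0=13+0=13
L[7]='x': occ=1, LF[7]=C('x')+1=16+1=17
L[8]='z': occ=1, LF[8]=C('z')+1=20+1=21
L[9]='t': occ=1, LF[9]=C('t')+1=7+1=8
L[10]='y': occ=0, LF[10]=C('y')+0=18+0=18
L[11]='t': occ=2, LF[11]=C('t')+2=7+2=9
L[12]='y': occ=1, LF[12]=C('y')+1=18+1=19
L[13]='q': occ=0, LF[13]=C('q')+0=1+0=1
L[14]='z': occ=2, LF[14]=C('z')+2=20+2=22
L[15]='t': occ=3, LF[15]=C('t')+3=7+3=10
L[16]='t': occ=4, LF[16]=C('t')+4=7+4=11
L[17]='t': occ=5, LF[17]=C('t')+5=7+5=12
L[18]='r': occ=3, LF[18]=C('r')+3=3+3=6
L[19]='$': occ=0, LF[19]=C('$')+0=0+0=0
L[20]='q': occ=1, LF[20]=C('q')+1=1+1=2
L[21]='v': occ=1, LF[21]=C('v')+1=13+1=14
L[22]='w': occ=0, LF[22]=C('w')+0=15+0=15

Answer: 3 7 4 5 16 20 13 17 21 8 18 9 19 1 22 10 11 12 6 0 2 14 15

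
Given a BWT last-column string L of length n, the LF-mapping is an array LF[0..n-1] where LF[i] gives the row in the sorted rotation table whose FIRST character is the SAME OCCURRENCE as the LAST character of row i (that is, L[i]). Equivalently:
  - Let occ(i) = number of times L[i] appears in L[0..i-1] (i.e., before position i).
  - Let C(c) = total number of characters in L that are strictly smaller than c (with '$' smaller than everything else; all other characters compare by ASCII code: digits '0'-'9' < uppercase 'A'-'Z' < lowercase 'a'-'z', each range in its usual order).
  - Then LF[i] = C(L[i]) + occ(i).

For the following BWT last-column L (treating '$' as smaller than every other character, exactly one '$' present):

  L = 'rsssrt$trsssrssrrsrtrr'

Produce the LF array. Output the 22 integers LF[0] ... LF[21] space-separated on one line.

Answer: 1 10 11 12 2 19 0 20 3 13 14 15 4 16 17 5 6 18 7 21 8 9

Derivation:
Char counts: '$':1, 'r':9, 's':9, 't':3
C (first-col start): C('$')=0, C('r')=1, C('s')=10, C('t')=19
L[0]='r': occ=0, LF[0]=C('r')+0=1+0=1
L[1]='s': occ=0, LF[1]=C('s')+0=10+0=10
L[2]='s': occ=1, LF[2]=C('s')+1=10+1=11
L[3]='s': occ=2, LF[3]=C('s')+2=10+2=12
L[4]='r': occ=1, LF[4]=C('r')+1=1+1=2
L[5]='t': occ=0, LF[5]=C('t')+0=19+0=19
L[6]='$': occ=0, LF[6]=C('$')+0=0+0=0
L[7]='t': occ=1, LF[7]=C('t')+1=19+1=20
L[8]='r': occ=2, LF[8]=C('r')+2=1+2=3
L[9]='s': occ=3, LF[9]=C('s')+3=10+3=13
L[10]='s': occ=4, LF[10]=C('s')+4=10+4=14
L[11]='s': occ=5, LF[11]=C('s')+5=10+5=15
L[12]='r': occ=3, LF[12]=C('r')+3=1+3=4
L[13]='s': occ=6, LF[13]=C('s')+6=10+6=16
L[14]='s': occ=7, LF[14]=C('s')+7=10+7=17
L[15]='r': occ=4, LF[15]=C('r')+4=1+4=5
L[16]='r': occ=5, LF[16]=C('r')+5=1+5=6
L[17]='s': occ=8, LF[17]=C('s')+8=10+8=18
L[18]='r': occ=6, LF[18]=C('r')+6=1+6=7
L[19]='t': occ=2, LF[19]=C('t')+2=19+2=21
L[20]='r': occ=7, LF[20]=C('r')+7=1+7=8
L[21]='r': occ=8, LF[21]=C('r')+8=1+8=9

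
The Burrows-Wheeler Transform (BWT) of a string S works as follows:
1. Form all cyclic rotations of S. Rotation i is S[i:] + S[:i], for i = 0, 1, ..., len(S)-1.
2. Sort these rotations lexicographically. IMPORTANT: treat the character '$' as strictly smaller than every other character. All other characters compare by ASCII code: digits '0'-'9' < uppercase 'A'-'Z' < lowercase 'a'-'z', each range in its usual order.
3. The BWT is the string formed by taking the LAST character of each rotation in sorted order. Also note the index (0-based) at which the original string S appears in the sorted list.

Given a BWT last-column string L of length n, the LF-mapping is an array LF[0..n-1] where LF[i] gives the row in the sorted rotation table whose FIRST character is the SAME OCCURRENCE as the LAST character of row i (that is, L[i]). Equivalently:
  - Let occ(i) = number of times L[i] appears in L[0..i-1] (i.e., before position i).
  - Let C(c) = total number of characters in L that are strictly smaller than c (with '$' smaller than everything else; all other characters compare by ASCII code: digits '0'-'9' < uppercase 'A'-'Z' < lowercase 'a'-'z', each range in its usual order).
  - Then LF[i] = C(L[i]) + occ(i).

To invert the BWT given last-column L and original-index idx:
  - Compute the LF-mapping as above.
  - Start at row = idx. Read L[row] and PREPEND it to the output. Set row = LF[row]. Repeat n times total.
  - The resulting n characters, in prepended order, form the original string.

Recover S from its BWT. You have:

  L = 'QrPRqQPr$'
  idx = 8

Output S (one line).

Answer: rrPPqQRQ$

Derivation:
LF mapping: 3 7 1 5 6 4 2 8 0
Walk LF starting at row 8, prepending L[row]:
  step 1: row=8, L[8]='$', prepend. Next row=LF[8]=0
  step 2: row=0, L[0]='Q', prepend. Next row=LF[0]=3
  step 3: row=3, L[3]='R', prepend. Next row=LF[3]=5
  step 4: row=5, L[5]='Q', prepend. Next row=LF[5]=4
  step 5: row=4, L[4]='q', prepend. Next row=LF[4]=6
  step 6: row=6, L[6]='P', prepend. Next row=LF[6]=2
  step 7: row=2, L[2]='P', prepend. Next row=LF[2]=1
  step 8: row=1, L[1]='r', prepend. Next row=LF[1]=7
  step 9: row=7, L[7]='r', prepend. Next row=LF[7]=8
Reversed output: rrPPqQRQ$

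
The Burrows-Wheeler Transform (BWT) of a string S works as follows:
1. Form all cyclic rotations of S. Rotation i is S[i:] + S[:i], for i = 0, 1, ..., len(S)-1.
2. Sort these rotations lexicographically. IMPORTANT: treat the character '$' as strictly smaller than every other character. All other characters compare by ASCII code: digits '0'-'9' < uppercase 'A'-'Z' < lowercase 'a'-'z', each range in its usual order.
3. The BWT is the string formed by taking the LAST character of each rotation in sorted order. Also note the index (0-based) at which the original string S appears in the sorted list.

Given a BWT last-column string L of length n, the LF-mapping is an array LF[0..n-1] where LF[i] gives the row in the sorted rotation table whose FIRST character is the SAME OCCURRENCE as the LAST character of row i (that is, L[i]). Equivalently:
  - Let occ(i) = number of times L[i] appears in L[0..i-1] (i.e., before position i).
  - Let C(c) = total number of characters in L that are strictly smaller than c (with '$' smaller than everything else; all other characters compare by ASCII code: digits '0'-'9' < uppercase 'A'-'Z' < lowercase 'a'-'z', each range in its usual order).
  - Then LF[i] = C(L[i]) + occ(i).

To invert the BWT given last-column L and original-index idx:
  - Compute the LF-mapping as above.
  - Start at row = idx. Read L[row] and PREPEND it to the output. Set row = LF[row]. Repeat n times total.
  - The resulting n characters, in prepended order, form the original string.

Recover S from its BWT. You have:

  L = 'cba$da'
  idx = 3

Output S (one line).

LF mapping: 4 3 1 0 5 2
Walk LF starting at row 3, prepending L[row]:
  step 1: row=3, L[3]='$', prepend. Next row=LF[3]=0
  step 2: row=0, L[0]='c', prepend. Next row=LF[0]=4
  step 3: row=4, L[4]='d', prepend. Next row=LF[4]=5
  step 4: row=5, L[5]='a', prepend. Next row=LF[5]=2
  step 5: row=2, L[2]='a', prepend. Next row=LF[2]=1
  step 6: row=1, L[1]='b', prepend. Next row=LF[1]=3
Reversed output: baadc$

Answer: baadc$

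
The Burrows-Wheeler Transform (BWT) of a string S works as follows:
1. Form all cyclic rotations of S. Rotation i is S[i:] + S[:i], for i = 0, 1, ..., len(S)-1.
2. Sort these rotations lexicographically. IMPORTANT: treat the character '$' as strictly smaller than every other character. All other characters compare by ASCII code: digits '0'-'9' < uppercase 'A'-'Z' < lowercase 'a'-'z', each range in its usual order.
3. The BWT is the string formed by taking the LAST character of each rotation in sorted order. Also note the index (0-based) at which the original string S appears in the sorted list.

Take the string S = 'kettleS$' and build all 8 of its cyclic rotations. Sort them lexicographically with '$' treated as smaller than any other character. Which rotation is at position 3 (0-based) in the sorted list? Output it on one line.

All 8 rotations (rotation i = S[i:]+S[:i]):
  rot[0] = kettleS$
  rot[1] = ettleS$k
  rot[2] = ttleS$ke
  rot[3] = tleS$ket
  rot[4] = leS$kett
  rot[5] = eS$kettl
  rot[6] = S$kettle
  rot[7] = $kettleS
Sorted (with $ < everything):
  sorted[0] = $kettleS
  sorted[1] = S$kettle
  sorted[2] = eS$kettl
  sorted[3] = ettleS$k
  sorted[4] = kettleS$
  sorted[5] = leS$kett
  sorted[6] = tleS$ket
  sorted[7] = ttleS$ke
sorted[3] = ettleS$k

Answer: ettleS$k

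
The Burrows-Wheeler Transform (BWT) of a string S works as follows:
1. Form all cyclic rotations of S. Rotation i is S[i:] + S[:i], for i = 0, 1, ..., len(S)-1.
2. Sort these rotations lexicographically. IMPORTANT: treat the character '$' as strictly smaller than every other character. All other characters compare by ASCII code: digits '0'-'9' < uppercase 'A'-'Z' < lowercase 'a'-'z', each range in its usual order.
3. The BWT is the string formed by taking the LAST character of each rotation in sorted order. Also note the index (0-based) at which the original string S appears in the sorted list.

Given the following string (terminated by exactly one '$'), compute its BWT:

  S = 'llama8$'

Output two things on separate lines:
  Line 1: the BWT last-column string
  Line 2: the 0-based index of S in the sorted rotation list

Answer: 8amll$a
5

Derivation:
All 7 rotations (rotation i = S[i:]+S[:i]):
  rot[0] = llama8$
  rot[1] = lama8$l
  rot[2] = ama8$ll
  rot[3] = ma8$lla
  rot[4] = a8$llam
  rot[5] = 8$llama
  rot[6] = $llama8
Sorted (with $ < everything):
  sorted[0] = $llama8  (last char: '8')
  sorted[1] = 8$llama  (last char: 'a')
  sorted[2] = a8$llam  (last char: 'm')
  sorted[3] = ama8$ll  (last char: 'l')
  sorted[4] = lama8$l  (last char: 'l')
  sorted[5] = llama8$  (last char: '$')
  sorted[6] = ma8$lla  (last char: 'a')
Last column: 8amll$a
Original string S is at sorted index 5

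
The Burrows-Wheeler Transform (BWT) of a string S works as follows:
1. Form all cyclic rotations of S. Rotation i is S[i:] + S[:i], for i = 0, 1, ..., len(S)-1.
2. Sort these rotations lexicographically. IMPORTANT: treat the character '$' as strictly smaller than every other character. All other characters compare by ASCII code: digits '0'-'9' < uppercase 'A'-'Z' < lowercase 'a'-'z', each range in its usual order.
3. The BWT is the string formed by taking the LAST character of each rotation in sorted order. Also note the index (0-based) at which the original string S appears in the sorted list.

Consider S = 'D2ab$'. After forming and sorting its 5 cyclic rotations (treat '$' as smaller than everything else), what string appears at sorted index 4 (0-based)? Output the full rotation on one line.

Answer: b$D2a

Derivation:
All 5 rotations (rotation i = S[i:]+S[:i]):
  rot[0] = D2ab$
  rot[1] = 2ab$D
  rot[2] = ab$D2
  rot[3] = b$D2a
  rot[4] = $D2ab
Sorted (with $ < everything):
  sorted[0] = $D2ab
  sorted[1] = 2ab$D
  sorted[2] = D2ab$
  sorted[3] = ab$D2
  sorted[4] = b$D2a
sorted[4] = b$D2a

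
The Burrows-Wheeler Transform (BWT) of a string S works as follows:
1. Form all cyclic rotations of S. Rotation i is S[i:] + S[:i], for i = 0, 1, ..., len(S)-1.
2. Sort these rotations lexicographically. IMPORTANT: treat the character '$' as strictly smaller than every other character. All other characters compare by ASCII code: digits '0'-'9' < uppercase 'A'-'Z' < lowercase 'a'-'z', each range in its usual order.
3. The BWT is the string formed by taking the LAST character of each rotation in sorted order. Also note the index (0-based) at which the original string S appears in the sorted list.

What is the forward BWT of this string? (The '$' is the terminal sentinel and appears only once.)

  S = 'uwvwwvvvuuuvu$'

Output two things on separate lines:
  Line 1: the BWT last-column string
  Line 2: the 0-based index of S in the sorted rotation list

All 14 rotations (rotation i = S[i:]+S[:i]):
  rot[0] = uwvwwvvvuuuvu$
  rot[1] = wvwwvvvuuuvu$u
  rot[2] = vwwvvvuuuvu$uw
  rot[3] = wwvvvuuuvu$uwv
  rot[4] = wvvvuuuvu$uwvw
  rot[5] = vvvuuuvu$uwvww
  rot[6] = vvuuuvu$uwvwwv
  rot[7] = vuuuvu$uwvwwvv
  rot[8] = uuuvu$uwvwwvvv
  rot[9] = uuvu$uwvwwvvvu
  rot[10] = uvu$uwvwwvvvuu
  rot[11] = vu$uwvwwvvvuuu
  rot[12] = u$uwvwwvvvuuuv
  rot[13] = $uwvwwvvvuuuvu
Sorted (with $ < everything):
  sorted[0] = $uwvwwvvvuuuvu  (last char: 'u')
  sorted[1] = u$uwvwwvvvuuuv  (last char: 'v')
  sorted[2] = uuuvu$uwvwwvvv  (last char: 'v')
  sorted[3] = uuvu$uwvwwvvvu  (last char: 'u')
  sorted[4] = uvu$uwvwwvvvuu  (last char: 'u')
  sorted[5] = uwvwwvvvuuuvu$  (last char: '$')
  sorted[6] = vu$uwvwwvvvuuu  (last char: 'u')
  sorted[7] = vuuuvu$uwvwwvv  (last char: 'v')
  sorted[8] = vvuuuvu$uwvwwv  (last char: 'v')
  sorted[9] = vvvuuuvu$uwvww  (last char: 'w')
  sorted[10] = vwwvvvuuuvu$uw  (last char: 'w')
  sorted[11] = wvvvuuuvu$uwvw  (last char: 'w')
  sorted[12] = wvwwvvvuuuvu$u  (last char: 'u')
  sorted[13] = wwvvvuuuvu$uwv  (last char: 'v')
Last column: uvvuu$uvvwwwuv
Original string S is at sorted index 5

Answer: uvvuu$uvvwwwuv
5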